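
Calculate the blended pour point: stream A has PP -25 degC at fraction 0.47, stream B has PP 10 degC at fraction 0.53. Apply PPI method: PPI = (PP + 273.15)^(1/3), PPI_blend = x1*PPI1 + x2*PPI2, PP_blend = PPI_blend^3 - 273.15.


PPI_1 = (-25 + 273.15)^(1/3) = 6.284028
PPI_2 = (10 + 273.15)^(1/3) = 6.566574
PPI_blend = 0.47 * 6.284028 + 0.53 * 6.566574 = 6.433777
PP_blend = 6.433777^3 - 273.15 = 266.3165 - 273.15 = -6.83

-6.83 degC


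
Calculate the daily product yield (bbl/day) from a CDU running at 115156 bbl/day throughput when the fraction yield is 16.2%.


Crude throughput = 115156 bbl/day
Fraction yield = 16.2%
yield = throughput * fraction / 100
yield = 115156 * 16.2 / 100 = 18655.272

18655.272 bbl/day


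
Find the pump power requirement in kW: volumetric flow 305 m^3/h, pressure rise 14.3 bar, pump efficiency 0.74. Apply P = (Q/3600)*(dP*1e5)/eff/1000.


Q = 305 / 3600 = 0.0847222 m^3/s
P = 0.0847222 * (14.3 * 1e5) / 0.74 / 1000 = 163.7

163.7 kW


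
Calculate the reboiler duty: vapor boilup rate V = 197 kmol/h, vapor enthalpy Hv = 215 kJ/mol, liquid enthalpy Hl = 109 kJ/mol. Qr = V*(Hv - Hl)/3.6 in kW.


Qr = 197 * (215 - 109) / 3.6 = 197 * 106 / 3.6 = 5801

5801 kW


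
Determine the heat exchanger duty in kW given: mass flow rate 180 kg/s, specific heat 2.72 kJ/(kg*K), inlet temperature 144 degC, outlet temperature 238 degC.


Q = m_dot * cp * delta_T
delta_T = 238 - 144 = 94 K
Q = 180 * 2.72 * 94
= 489.6 * 94
= 46022.4 kW

46022.4 kW


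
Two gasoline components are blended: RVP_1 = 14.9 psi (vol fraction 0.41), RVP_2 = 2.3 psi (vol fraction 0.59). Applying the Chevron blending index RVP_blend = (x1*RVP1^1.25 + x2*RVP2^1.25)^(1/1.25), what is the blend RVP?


Chevron index: RVP_blend = (sum xi*RVPi^1.25)^(1/1.25)
RVP^1.25 terms: 0.41 * 14.9^1.25 + 0.59 * 2.3^1.25 = 13.6735
RVP_blend = 13.6735^(1/1.25) = 8.104

8.104 psi


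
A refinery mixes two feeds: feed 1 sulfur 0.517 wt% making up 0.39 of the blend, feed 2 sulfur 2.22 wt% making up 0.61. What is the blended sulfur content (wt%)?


Linear sulfur blending: S_blend = x1*S1 + x2*S2
Contribution 1: 0.39 * 0.517 = 0.20163 wt%
Contribution 2: 0.61 * 2.22 = 1.3542 wt%
S_blend = 0.20163 + 1.3542 = 1.55583

1.55583 wt%


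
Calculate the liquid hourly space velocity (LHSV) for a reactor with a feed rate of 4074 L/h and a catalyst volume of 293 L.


LHSV = volumetric feed rate / catalyst volume
= 4074 L/h / 293 L
= 13.90 h^-1

13.90 h^-1


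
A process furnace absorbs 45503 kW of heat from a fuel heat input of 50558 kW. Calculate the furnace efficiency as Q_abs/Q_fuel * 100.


Furnace efficiency = Q_absorbed / Q_fuel * 100
= 45503 / 50558 * 100 = 90.00

90.00 %


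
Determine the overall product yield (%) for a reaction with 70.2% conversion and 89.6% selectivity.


Overall yield = conversion (%) * selectivity (%) / 100
Conversion = 70.2%, Selectivity = 89.6%
Y = 70.2 * 89.6 / 100
= 62.8992 %

62.8992 %


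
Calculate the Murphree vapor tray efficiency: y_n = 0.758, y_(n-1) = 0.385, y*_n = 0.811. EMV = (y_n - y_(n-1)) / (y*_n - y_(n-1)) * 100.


Murphree vapor efficiency: EMV = (y_n - y_(n-1)) / (y*_n - y_(n-1)) * 100
EMV = (0.758 - 0.385) / (0.811 - 0.385) * 100 = 0.373 / 0.426 * 100 = 87.56

87.56 %


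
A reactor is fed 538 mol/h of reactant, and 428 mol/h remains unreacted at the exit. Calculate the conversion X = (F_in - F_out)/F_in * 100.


X = (F_in - F_out) / F_in * 100
Moles reacted = 538 - 428 = 110
X = 110 / 538 * 100
= 0.2045 * 100
= 20.45 %

20.45 %


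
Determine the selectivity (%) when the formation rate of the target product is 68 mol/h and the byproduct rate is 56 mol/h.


Selectivity = desired / (desired + undesired) * 100
Total products = 68 + 56 = 124 mol/h
S = 68 / 124 * 100
= 0.5484 * 100
= 54.84 %

54.84 %


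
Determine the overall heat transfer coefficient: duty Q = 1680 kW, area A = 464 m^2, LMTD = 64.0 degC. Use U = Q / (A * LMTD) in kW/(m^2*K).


From Q = U*A*LMTD, U = Q / (A * LMTD)
U = 1680 / (464 * 64.0) = 1680 / 29696 = 0.05657

0.05657 kW/(m^2*K)


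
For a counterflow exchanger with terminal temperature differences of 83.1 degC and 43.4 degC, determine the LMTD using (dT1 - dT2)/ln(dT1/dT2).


LMTD = (dT1 - dT2) / ln(dT1/dT2)
= (83.1 - 43.4) / ln(83.1 / 43.4) = 39.7 / 0.649585 = 61.12

61.12 degC


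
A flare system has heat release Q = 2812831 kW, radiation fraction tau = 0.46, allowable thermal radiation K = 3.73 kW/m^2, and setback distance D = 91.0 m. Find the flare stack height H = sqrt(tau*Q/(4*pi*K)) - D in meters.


tau*Q/(4*pi*K) = 0.46 * 2812831 / (4 * pi * 3.73) = 27604.7
sqrt(27604.7) = 166.147
H = 166.147 - 91.0 = 75.15

75.15 m


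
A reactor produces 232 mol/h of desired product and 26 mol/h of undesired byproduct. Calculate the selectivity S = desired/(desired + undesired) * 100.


Selectivity = desired / (desired + undesired) * 100
Total products = 232 + 26 = 258 mol/h
S = 232 / 258 * 100
= 0.8992 * 100
= 89.92 %

89.92 %


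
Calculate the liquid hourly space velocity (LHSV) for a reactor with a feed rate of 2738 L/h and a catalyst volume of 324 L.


LHSV = volumetric feed rate / catalyst volume
= 2738 L/h / 324 L
= 8.451 h^-1

8.451 h^-1


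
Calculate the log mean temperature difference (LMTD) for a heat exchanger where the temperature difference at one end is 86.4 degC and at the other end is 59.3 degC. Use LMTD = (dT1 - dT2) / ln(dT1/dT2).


LMTD = (dT1 - dT2) / ln(dT1/dT2)
= (86.4 - 59.3) / ln(86.4 / 59.3) = 27.1 / 0.376378 = 72.00

72.00 degC


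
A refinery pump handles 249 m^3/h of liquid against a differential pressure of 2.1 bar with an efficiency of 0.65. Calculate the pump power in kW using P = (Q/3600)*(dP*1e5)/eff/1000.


Q = 249 / 3600 = 0.0691667 m^3/s
P = 0.0691667 * (2.1 * 1e5) / 0.65 / 1000 = 22.35

22.35 kW


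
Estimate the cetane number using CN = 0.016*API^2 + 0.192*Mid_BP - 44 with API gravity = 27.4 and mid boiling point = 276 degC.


CN = 0.016 * 27.4^2 + 0.192 * 276 - 44
CN = 12.01216 + 52.992 - 44 = 21.00416

21.00416


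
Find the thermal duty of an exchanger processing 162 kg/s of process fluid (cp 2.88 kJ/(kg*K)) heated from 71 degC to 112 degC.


Q = m_dot * cp * delta_T
delta_T = 112 - 71 = 41 K
Q = 162 * 2.88 * 41
= 466.56 * 41
= 19128.96 kW

19128.96 kW


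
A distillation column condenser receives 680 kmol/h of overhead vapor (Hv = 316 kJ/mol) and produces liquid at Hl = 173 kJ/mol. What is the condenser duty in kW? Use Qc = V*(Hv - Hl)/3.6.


Qc = 680 * (316 - 173) / 3.6 = 680 * 143 / 3.6 = 27010

27010 kW


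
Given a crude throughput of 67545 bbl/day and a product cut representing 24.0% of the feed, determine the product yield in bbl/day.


Crude throughput = 67545 bbl/day
Fraction yield = 24.0%
yield = throughput * fraction / 100
yield = 67545 * 24.0 / 100 = 16210.8

16210.8 bbl/day


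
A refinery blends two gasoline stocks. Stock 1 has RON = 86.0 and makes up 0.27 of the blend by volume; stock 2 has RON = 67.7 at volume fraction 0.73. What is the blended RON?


Linear blending: RON_blend = sum(vi * RONi)
Contribution 1: 0.27 * 86.0 = 23.22
Contribution 2: 0.73 * 67.7 = 49.421
RON_blend = 23.22 + 49.421 = 72.641

72.641


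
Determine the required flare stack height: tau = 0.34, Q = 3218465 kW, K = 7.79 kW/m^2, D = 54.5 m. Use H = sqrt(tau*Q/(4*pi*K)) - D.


tau*Q/(4*pi*K) = 0.34 * 3218465 / (4 * pi * 7.79) = 11178.4
sqrt(11178.4) = 105.728
H = 105.728 - 54.5 = 51.23

51.23 m


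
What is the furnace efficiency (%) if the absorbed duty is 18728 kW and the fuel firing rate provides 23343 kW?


Furnace efficiency = Q_absorbed / Q_fuel * 100
= 18728 / 23343 * 100 = 80.23

80.23 %


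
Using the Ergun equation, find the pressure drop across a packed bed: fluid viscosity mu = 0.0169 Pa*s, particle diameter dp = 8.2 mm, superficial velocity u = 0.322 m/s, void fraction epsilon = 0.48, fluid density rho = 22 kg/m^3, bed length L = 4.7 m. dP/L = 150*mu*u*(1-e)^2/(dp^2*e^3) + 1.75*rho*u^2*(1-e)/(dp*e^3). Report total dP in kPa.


dp = 8.2 mm = 0.0082 m
Viscous term = 150*0.0169*0.322*(1-0.48)^2 / (0.0082^2*0.48^3) = 29681.7
Inertial term = 1.75*22*0.322^2*(1-0.48) / (0.0082*0.48^3) = 2288.96
dP/L = 29681.7 + 2288.96 = 31970.7 Pa/m
dP = 31970.7 * 4.7 / 1000 = 150.3 kPa

150.3 kPa


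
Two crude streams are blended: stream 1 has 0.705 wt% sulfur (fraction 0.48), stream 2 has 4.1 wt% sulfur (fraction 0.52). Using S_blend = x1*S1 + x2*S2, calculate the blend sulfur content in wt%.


Linear sulfur blending: S_blend = x1*S1 + x2*S2
Contribution 1: 0.48 * 0.705 = 0.3384 wt%
Contribution 2: 0.52 * 4.1 = 2.132 wt%
S_blend = 0.3384 + 2.132 = 2.4704

2.4704 wt%


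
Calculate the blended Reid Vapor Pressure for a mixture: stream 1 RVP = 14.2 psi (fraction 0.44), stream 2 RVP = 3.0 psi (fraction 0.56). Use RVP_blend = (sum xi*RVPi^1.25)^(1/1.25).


Chevron index: RVP_blend = (sum xi*RVPi^1.25)^(1/1.25)
RVP^1.25 terms: 0.44 * 14.2^1.25 + 0.56 * 3.0^1.25 = 14.3397
RVP_blend = 14.3397^(1/1.25) = 8.418

8.418 psi


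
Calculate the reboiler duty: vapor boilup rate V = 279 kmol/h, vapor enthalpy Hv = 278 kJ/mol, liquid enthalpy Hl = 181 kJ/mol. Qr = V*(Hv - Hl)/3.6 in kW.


Qr = 279 * (278 - 181) / 3.6 = 279 * 97 / 3.6 = 7518

7518 kW


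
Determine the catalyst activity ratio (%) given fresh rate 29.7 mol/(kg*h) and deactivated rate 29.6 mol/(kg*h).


Activity (%) = (rate_used / rate_fresh) * 100
rate_used = 29.6, rate_fresh = 29.7
= (29.6 / 29.7) * 100
= 0.9966 * 100 = 99.66

99.66 %


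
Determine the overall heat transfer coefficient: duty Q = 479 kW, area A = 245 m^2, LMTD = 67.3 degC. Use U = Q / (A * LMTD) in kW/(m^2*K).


From Q = U*A*LMTD, U = Q / (A * LMTD)
U = 479 / (245 * 67.3) = 479 / 16488.5 = 0.02905

0.02905 kW/(m^2*K)


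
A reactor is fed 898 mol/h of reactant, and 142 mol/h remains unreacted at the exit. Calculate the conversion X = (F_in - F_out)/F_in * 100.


X = (F_in - F_out) / F_in * 100
Moles reacted = 898 - 142 = 756
X = 756 / 898 * 100
= 0.8419 * 100
= 84.19 %

84.19 %


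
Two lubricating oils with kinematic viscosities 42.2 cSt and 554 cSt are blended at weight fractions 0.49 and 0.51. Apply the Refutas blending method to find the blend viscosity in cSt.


Refutas method: VBN_i = 14.534*ln(ln(visc_i + 0.8)) + 10.975, blended linearly by mass fraction; since VBN is linear in VBI_i = ln(ln(visc_i + 0.8)) and the fractions sum to 1, blend VBI directly: visc = exp(exp(VBI_blend)) - 0.8
VBI_1 = ln(ln(42.2 + 0.8)) = 1.32474
VBI_2 = ln(ln(554 + 0.8)) = 1.8435
VBI_blend = 0.49 * 1.32474 + 0.51 * 1.8435 = 1.58931
visc_blend = exp(exp(1.58931)) - 0.8 = 133.5

133.5 cSt


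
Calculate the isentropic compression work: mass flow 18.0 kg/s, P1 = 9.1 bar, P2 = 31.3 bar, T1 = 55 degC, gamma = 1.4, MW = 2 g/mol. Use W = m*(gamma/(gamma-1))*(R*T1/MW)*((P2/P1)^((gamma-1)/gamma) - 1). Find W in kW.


Isentropic work: W = m*(gamma/(gamma-1))*(R*T1/MW)*((P2/P1)^((gamma-1)/gamma) - 1)
T1 = 55 + 273.15 = 328.15 K
Pressure ratio = 31.3 / 9.1 = 3.43956
Exponent = (1.4 - 1)/1.4 = 0.285714
(P2/P1)^exp - 1 = 3.43956^0.285714 - 1 = 0.423267
W = 18.0 * 1.4 / 0.4 * 8.314 * 328.15 / 2 * 0.423267 = 36380

36380 kW


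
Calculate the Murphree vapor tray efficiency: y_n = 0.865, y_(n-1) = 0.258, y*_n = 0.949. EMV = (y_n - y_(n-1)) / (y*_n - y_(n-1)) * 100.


Murphree vapor efficiency: EMV = (y_n - y_(n-1)) / (y*_n - y_(n-1)) * 100
EMV = (0.865 - 0.258) / (0.949 - 0.258) * 100 = 0.607 / 0.691 * 100 = 87.84

87.84 %


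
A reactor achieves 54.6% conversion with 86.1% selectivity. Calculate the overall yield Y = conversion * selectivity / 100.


Overall yield = conversion (%) * selectivity (%) / 100
Conversion = 54.6%, Selectivity = 86.1%
Y = 54.6 * 86.1 / 100
= 47.0106 %

47.0106 %


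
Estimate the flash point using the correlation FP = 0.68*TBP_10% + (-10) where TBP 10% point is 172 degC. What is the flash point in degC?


FP = 0.68 * 172 + (-10) = 106.96

106.96 degC


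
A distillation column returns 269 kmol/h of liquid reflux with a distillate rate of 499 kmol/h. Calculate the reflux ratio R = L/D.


Reflux ratio definition: R = L / D (liquid returned / distillate withdrawn)
L = 269 kmol/h, D = 499 kmol/h
R = 269 / 499 = 0.5391

0.5391


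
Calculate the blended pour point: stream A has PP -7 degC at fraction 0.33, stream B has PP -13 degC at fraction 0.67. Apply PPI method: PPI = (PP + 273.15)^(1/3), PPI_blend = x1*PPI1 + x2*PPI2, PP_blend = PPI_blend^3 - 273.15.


PPI_1 = (-7 + 273.15)^(1/3) = 6.432436
PPI_2 = (-13 + 273.15)^(1/3) = 6.383731
PPI_blend = 0.33 * 6.432436 + 0.67 * 6.383731 = 6.399804
PP_blend = 6.399804^3 - 273.15 = 262.1199 - 273.15 = -11.03

-11.03 degC


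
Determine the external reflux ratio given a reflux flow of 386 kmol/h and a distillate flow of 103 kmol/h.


Reflux ratio definition: R = L / D (liquid returned / distillate withdrawn)
L = 386 kmol/h, D = 103 kmol/h
R = 386 / 103 = 3.748

3.748


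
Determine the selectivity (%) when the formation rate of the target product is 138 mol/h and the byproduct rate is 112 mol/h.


Selectivity = desired / (desired + undesired) * 100
Total products = 138 + 112 = 250 mol/h
S = 138 / 250 * 100
= 0.5520 * 100
= 55.20 %

55.20 %


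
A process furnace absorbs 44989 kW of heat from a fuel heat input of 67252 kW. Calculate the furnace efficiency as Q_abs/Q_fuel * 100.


Furnace efficiency = Q_absorbed / Q_fuel * 100
= 44989 / 67252 * 100 = 66.90

66.90 %


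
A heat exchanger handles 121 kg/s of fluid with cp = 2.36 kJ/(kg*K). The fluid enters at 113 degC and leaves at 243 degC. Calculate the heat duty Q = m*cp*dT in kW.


Q = m_dot * cp * delta_T
delta_T = 243 - 113 = 130 K
Q = 121 * 2.36 * 130
= 285.56 * 130
= 37122.8 kW

37122.8 kW


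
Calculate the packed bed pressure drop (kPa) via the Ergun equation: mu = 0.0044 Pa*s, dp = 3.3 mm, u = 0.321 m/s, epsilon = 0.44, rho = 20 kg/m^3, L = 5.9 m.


dp = 3.3 mm = 0.0033 m
Viscous term = 150*0.0044*0.321*(1-0.44)^2 / (0.0033^2*0.44^3) = 71620.8
Inertial term = 1.75*20*0.321^2*(1-0.44) / (0.0033*0.44^3) = 7184.46
dP/L = 71620.8 + 7184.46 = 78805.3 Pa/m
dP = 78805.3 * 5.9 / 1000 = 465.0 kPa

465.0 kPa


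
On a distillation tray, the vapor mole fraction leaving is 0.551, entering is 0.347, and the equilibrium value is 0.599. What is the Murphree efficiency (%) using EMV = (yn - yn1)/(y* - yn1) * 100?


Murphree vapor efficiency: EMV = (y_n - y_(n-1)) / (y*_n - y_(n-1)) * 100
EMV = (0.551 - 0.347) / (0.599 - 0.347) * 100 = 0.204 / 0.252 * 100 = 80.95

80.95 %


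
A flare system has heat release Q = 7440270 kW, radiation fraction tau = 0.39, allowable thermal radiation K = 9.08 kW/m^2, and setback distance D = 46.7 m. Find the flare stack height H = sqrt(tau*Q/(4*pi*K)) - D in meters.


tau*Q/(4*pi*K) = 0.39 * 7440270 / (4 * pi * 9.08) = 25430.7
sqrt(25430.7) = 159.47
H = 159.47 - 46.7 = 112.8

112.8 m


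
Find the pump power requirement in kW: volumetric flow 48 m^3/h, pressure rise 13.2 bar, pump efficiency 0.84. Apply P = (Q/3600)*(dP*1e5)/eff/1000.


Q = 48 / 3600 = 0.0133333 m^3/s
P = 0.0133333 * (13.2 * 1e5) / 0.84 / 1000 = 20.95

20.95 kW


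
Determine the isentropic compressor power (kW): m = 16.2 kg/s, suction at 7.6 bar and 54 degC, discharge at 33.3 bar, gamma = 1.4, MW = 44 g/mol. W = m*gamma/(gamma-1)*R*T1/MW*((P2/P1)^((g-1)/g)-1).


Isentropic work: W = m*(gamma/(gamma-1))*(R*T1/MW)*((P2/P1)^((gamma-1)/gamma) - 1)
T1 = 54 + 273.15 = 327.15 K
Pressure ratio = 33.3 / 7.6 = 4.38158
Exponent = (1.4 - 1)/1.4 = 0.285714
(P2/P1)^exp - 1 = 4.38158^0.285714 - 1 = 0.525186
W = 16.2 * 1.4 / 0.4 * 8.314 * 327.15 / 44 * 0.525186 = 1841

1841 kW


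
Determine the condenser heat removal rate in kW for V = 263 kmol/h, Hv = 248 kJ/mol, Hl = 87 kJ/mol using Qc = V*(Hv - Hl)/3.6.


Qc = 263 * (248 - 87) / 3.6 = 263 * 161 / 3.6 = 11760

11760 kW


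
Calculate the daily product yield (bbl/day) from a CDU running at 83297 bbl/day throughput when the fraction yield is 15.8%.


Crude throughput = 83297 bbl/day
Fraction yield = 15.8%
yield = throughput * fraction / 100
yield = 83297 * 15.8 / 100 = 13160.926

13160.926 bbl/day


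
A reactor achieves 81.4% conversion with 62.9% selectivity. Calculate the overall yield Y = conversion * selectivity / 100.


Overall yield = conversion (%) * selectivity (%) / 100
Conversion = 81.4%, Selectivity = 62.9%
Y = 81.4 * 62.9 / 100
= 51.2006 %

51.2006 %


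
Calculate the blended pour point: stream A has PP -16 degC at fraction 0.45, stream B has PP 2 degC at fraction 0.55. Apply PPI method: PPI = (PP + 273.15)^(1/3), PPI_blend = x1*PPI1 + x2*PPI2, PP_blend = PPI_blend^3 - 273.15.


PPI_1 = (-16 + 273.15)^(1/3) = 6.359098
PPI_2 = (2 + 273.15)^(1/3) = 6.504139
PPI_blend = 0.45 * 6.359098 + 0.55 * 6.504139 = 6.438871
PP_blend = 6.438871^3 - 273.15 = 266.9495 - 273.15 = -6.2

-6.2 degC


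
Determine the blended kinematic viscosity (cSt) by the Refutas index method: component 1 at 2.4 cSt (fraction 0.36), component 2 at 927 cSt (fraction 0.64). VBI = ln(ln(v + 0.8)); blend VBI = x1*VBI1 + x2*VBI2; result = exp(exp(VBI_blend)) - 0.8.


Refutas method: VBN_i = 14.534*ln(ln(visc_i + 0.8)) + 10.975, blended linearly by mass fraction; since VBN is linear in VBI_i = ln(ln(visc_i + 0.8)) and the fractions sum to 1, blend VBI directly: visc = exp(exp(VBI_blend)) - 0.8
VBI_1 = ln(ln(2.4 + 0.8)) = 0.151133
VBI_2 = ln(ln(927 + 0.8)) = 1.92174
VBI_blend = 0.36 * 0.151133 + 0.64 * 1.92174 = 1.28432
visc_blend = exp(exp(1.28432)) - 0.8 = 36.25

36.25 cSt


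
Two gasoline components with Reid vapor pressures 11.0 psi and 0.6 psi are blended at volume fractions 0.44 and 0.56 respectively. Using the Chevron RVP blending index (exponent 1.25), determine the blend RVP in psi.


Chevron index: RVP_blend = (sum xi*RVPi^1.25)^(1/1.25)
RVP^1.25 terms: 0.44 * 11.0^1.25 + 0.56 * 0.6^1.25 = 9.11013
RVP_blend = 9.11013^(1/1.25) = 5.856

5.856 psi


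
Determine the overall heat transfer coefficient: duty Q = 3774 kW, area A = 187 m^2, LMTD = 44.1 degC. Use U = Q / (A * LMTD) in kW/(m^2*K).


From Q = U*A*LMTD, U = Q / (A * LMTD)
U = 3774 / (187 * 44.1) = 3774 / 8246.7 = 0.4576

0.4576 kW/(m^2*K)


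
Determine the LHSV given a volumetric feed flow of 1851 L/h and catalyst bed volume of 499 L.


LHSV = volumetric feed rate / catalyst volume
= 1851 L/h / 499 L
= 3.709 h^-1

3.709 h^-1


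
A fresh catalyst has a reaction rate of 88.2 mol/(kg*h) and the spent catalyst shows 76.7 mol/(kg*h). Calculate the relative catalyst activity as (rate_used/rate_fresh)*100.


Activity (%) = (rate_used / rate_fresh) * 100
rate_used = 76.7, rate_fresh = 88.2
= (76.7 / 88.2) * 100
= 0.8696 * 100 = 86.96

86.96 %


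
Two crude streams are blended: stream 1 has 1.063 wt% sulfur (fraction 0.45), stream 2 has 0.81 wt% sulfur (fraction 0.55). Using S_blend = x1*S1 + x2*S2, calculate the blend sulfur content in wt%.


Linear sulfur blending: S_blend = x1*S1 + x2*S2
Contribution 1: 0.45 * 1.063 = 0.47835 wt%
Contribution 2: 0.55 * 0.81 = 0.4455 wt%
S_blend = 0.47835 + 0.4455 = 0.92385

0.92385 wt%


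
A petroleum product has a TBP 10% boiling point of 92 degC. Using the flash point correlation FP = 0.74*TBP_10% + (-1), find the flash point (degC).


FP = 0.74 * 92 + (-1) = 67.08

67.08 degC


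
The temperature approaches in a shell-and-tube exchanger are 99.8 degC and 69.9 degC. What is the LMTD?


LMTD = (dT1 - dT2) / ln(dT1/dT2)
= (99.8 - 69.9) / ln(99.8 / 69.9) = 29.9 / 0.356103 = 83.96

83.96 degC


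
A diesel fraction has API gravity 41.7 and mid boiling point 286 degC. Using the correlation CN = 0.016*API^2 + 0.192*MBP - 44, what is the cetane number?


CN = 0.016 * 41.7^2 + 0.192 * 286 - 44
CN = 27.82224 + 54.912 - 44 = 38.73424

38.73424


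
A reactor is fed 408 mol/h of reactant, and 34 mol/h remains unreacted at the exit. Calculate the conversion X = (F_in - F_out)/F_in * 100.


X = (F_in - F_out) / F_in * 100
Moles reacted = 408 - 34 = 374
X = 374 / 408 * 100
= 0.9167 * 100
= 91.67 %

91.67 %


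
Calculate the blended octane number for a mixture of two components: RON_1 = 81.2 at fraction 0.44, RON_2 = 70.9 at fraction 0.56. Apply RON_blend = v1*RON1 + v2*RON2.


Linear blending: RON_blend = sum(vi * RONi)
Contribution 1: 0.44 * 81.2 = 35.728
Contribution 2: 0.56 * 70.9 = 39.704
RON_blend = 35.728 + 39.704 = 75.432

75.432


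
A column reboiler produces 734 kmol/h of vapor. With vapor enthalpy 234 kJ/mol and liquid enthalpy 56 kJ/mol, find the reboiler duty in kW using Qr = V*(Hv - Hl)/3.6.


Qr = 734 * (234 - 56) / 3.6 = 734 * 178 / 3.6 = 36290

36290 kW


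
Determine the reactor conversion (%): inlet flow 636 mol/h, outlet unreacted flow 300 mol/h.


X = (F_in - F_out) / F_in * 100
Moles reacted = 636 - 300 = 336
X = 336 / 636 * 100
= 0.5283 * 100
= 52.83 %

52.83 %


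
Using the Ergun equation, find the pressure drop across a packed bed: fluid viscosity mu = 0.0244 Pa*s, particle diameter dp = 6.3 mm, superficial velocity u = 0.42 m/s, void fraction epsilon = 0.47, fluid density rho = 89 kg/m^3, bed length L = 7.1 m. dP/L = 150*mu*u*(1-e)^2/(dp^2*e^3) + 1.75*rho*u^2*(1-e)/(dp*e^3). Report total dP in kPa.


dp = 6.3 mm = 0.0063 m
Viscous term = 150*0.0244*0.42*(1-0.47)^2 / (0.0063^2*0.47^3) = 104787
Inertial term = 1.75*89*0.42^2*(1-0.47) / (0.0063*0.47^3) = 22262.2
dP/L = 104787 + 22262.2 = 127049 Pa/m
dP = 127049 * 7.1 / 1000 = 902.0 kPa

902.0 kPa


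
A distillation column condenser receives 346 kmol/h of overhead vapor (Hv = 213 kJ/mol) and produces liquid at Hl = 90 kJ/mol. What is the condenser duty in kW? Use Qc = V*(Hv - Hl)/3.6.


Qc = 346 * (213 - 90) / 3.6 = 346 * 123 / 3.6 = 11820

11820 kW


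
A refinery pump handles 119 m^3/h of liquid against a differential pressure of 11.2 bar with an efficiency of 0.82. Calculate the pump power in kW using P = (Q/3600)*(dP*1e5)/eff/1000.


Q = 119 / 3600 = 0.0330556 m^3/s
P = 0.0330556 * (11.2 * 1e5) / 0.82 / 1000 = 45.15

45.15 kW


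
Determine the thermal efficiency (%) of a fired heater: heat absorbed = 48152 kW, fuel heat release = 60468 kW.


Furnace efficiency = Q_absorbed / Q_fuel * 100
= 48152 / 60468 * 100 = 79.63

79.63 %


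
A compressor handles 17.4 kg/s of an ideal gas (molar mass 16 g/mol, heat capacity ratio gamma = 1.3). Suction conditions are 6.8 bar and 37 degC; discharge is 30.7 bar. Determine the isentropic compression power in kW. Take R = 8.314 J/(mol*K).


Isentropic work: W = m*(gamma/(gamma-1))*(R*T1/MW)*((P2/P1)^((gamma-1)/gamma) - 1)
T1 = 37 + 273.15 = 310.15 K
Pressure ratio = 30.7 / 6.8 = 4.51471
Exponent = (1.3 - 1)/1.3 = 0.230769
(P2/P1)^exp - 1 = 4.51471^0.230769 - 1 = 0.416016
W = 17.4 * 1.3 / 0.3 * 8.314 * 310.15 / 16 * 0.416016 = 5055

5055 kW


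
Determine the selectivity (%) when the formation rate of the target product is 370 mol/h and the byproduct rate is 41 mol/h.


Selectivity = desired / (desired + undesired) * 100
Total products = 370 + 41 = 411 mol/h
S = 370 / 411 * 100
= 0.9002 * 100
= 90.02 %

90.02 %


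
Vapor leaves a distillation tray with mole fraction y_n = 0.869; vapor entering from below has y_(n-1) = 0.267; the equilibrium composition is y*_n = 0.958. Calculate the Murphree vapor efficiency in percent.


Murphree vapor efficiency: EMV = (y_n - y_(n-1)) / (y*_n - y_(n-1)) * 100
EMV = (0.869 - 0.267) / (0.958 - 0.267) * 100 = 0.602 / 0.691 * 100 = 87.12

87.12 %


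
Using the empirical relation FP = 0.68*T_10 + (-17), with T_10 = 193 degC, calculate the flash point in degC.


FP = 0.68 * 193 + (-17) = 114.24

114.24 degC


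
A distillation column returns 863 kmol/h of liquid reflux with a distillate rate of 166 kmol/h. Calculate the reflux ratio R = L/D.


Reflux ratio definition: R = L / D (liquid returned / distillate withdrawn)
L = 863 kmol/h, D = 166 kmol/h
R = 863 / 166 = 5.199

5.199


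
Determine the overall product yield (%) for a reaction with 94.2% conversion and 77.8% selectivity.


Overall yield = conversion (%) * selectivity (%) / 100
Conversion = 94.2%, Selectivity = 77.8%
Y = 94.2 * 77.8 / 100
= 73.2876 %

73.2876 %


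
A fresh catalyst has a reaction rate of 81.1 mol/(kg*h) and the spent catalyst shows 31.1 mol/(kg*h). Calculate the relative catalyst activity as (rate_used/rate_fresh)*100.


Activity (%) = (rate_used / rate_fresh) * 100
rate_used = 31.1, rate_fresh = 81.1
= (31.1 / 81.1) * 100
= 0.3835 * 100 = 38.35

38.35 %


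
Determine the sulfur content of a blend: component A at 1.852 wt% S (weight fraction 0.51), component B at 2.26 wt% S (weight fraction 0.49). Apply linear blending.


Linear sulfur blending: S_blend = x1*S1 + x2*S2
Contribution 1: 0.51 * 1.852 = 0.94452 wt%
Contribution 2: 0.49 * 2.26 = 1.1074 wt%
S_blend = 0.94452 + 1.1074 = 2.05192

2.05192 wt%


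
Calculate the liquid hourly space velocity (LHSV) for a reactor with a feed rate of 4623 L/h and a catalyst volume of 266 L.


LHSV = volumetric feed rate / catalyst volume
= 4623 L/h / 266 L
= 17.38 h^-1

17.38 h^-1


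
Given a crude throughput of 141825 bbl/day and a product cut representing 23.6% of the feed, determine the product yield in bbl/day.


Crude throughput = 141825 bbl/day
Fraction yield = 23.6%
yield = throughput * fraction / 100
yield = 141825 * 23.6 / 100 = 33470.7

33470.7 bbl/day


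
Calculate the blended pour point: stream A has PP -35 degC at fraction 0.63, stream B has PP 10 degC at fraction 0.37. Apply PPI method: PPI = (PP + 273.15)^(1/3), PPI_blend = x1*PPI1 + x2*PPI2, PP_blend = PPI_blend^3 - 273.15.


PPI_1 = (-35 + 273.15)^(1/3) = 6.198456
PPI_2 = (10 + 273.15)^(1/3) = 6.566574
PPI_blend = 0.63 * 6.198456 + 0.37 * 6.566574 = 6.33466
PP_blend = 6.33466^3 - 273.15 = 254.1967 - 273.15 = -18.95

-18.95 degC


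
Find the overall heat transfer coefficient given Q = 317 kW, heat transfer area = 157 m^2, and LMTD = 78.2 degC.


From Q = U*A*LMTD, U = Q / (A * LMTD)
U = 317 / (157 * 78.2) = 317 / 12277.4 = 0.02582

0.02582 kW/(m^2*K)


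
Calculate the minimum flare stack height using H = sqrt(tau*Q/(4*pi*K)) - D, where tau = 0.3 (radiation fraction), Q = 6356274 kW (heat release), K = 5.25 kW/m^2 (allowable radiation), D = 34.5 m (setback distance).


tau*Q/(4*pi*K) = 0.3 * 6356274 / (4 * pi * 5.25) = 28903.8
sqrt(28903.8) = 170.011
H = 170.011 - 34.5 = 135.5

135.5 m


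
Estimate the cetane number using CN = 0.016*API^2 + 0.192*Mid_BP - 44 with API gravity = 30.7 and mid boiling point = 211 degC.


CN = 0.016 * 30.7^2 + 0.192 * 211 - 44
CN = 15.07984 + 40.512 - 44 = 11.59184

11.59184


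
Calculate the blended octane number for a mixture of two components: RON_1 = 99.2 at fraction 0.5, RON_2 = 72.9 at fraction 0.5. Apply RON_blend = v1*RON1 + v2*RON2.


Linear blending: RON_blend = sum(vi * RONi)
Contribution 1: 0.5 * 99.2 = 49.6
Contribution 2: 0.5 * 72.9 = 36.45
RON_blend = 49.6 + 36.45 = 86.05

86.05


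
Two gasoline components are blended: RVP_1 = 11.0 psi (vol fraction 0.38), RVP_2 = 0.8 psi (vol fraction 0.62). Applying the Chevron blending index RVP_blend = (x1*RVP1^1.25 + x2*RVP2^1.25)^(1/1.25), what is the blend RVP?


Chevron index: RVP_blend = (sum xi*RVPi^1.25)^(1/1.25)
RVP^1.25 terms: 0.38 * 11.0^1.25 + 0.62 * 0.8^1.25 = 8.08154
RVP_blend = 8.08154^(1/1.25) = 5.321

5.321 psi


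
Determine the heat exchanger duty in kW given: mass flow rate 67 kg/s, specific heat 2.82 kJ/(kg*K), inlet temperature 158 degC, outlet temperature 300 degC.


Q = m_dot * cp * delta_T
delta_T = 300 - 158 = 142 K
Q = 67 * 2.82 * 142
= 188.94 * 142
= 26829.48 kW

26829.48 kW


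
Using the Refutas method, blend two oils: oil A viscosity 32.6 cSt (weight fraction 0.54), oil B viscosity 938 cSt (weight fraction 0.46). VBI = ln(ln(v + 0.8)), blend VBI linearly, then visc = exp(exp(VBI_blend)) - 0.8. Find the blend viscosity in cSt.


Refutas method: VBN_i = 14.534*ln(ln(visc_i + 0.8)) + 10.975, blended linearly by mass fraction; since VBN is linear in VBI_i = ln(ln(visc_i + 0.8)) and the fractions sum to 1, blend VBI directly: visc = exp(exp(VBI_blend)) - 0.8
VBI_1 = ln(ln(32.6 + 0.8)) = 1.2552
VBI_2 = ln(ln(938 + 0.8)) = 1.92346
VBI_blend = 0.54 * 1.2552 + 0.46 * 1.92346 = 1.5626
visc_blend = exp(exp(1.5626)) - 0.8 = 117.3

117.3 cSt


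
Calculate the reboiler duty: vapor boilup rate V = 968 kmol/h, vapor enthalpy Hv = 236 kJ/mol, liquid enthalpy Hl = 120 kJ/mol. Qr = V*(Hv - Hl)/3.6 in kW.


Qr = 968 * (236 - 120) / 3.6 = 968 * 116 / 3.6 = 31190

31190 kW


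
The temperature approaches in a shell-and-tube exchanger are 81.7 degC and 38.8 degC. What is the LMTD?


LMTD = (dT1 - dT2) / ln(dT1/dT2)
= (81.7 - 38.8) / ln(81.7 / 38.8) = 42.9 / 0.744634 = 57.61

57.61 degC


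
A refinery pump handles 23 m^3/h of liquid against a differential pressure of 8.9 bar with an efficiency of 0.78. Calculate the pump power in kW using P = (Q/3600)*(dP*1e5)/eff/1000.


Q = 23 / 3600 = 0.00638889 m^3/s
P = 0.00638889 * (8.9 * 1e5) / 0.78 / 1000 = 7.290

7.290 kW


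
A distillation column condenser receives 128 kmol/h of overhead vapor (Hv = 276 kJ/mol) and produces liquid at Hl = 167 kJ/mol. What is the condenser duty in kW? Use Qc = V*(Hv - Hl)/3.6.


Qc = 128 * (276 - 167) / 3.6 = 128 * 109 / 3.6 = 3876

3876 kW


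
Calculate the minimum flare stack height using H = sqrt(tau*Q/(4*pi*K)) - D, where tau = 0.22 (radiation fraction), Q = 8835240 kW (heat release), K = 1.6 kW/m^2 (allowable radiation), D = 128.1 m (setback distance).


tau*Q/(4*pi*K) = 0.22 * 8835240 / (4 * pi * 1.6) = 96674.3
sqrt(96674.3) = 310.925
H = 310.925 - 128.1 = 182.8

182.8 m


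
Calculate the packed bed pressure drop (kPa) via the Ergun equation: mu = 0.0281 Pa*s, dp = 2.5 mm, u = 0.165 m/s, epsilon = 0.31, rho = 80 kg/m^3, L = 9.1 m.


dp = 2.5 mm = 0.0025 m
Viscous term = 150*0.0281*0.165*(1-0.31)^2 / (0.0025^2*0.31^3) = 1778340
Inertial term = 1.75*80*0.165^2*(1-0.31) / (0.0025*0.31^3) = 35311.8
dP/L = 1778340 + 35311.8 = 1813650 Pa/m
dP = 1813650 * 9.1 / 1000 = 16500 kPa

16500 kPa


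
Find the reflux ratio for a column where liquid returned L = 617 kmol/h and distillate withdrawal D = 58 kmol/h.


Reflux ratio definition: R = L / D (liquid returned / distillate withdrawn)
L = 617 kmol/h, D = 58 kmol/h
R = 617 / 58 = 10.64

10.64


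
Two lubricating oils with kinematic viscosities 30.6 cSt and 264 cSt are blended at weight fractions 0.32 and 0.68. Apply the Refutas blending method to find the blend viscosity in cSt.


Refutas method: VBN_i = 14.534*ln(ln(visc_i + 0.8)) + 10.975, blended linearly by mass fraction; since VBN is linear in VBI_i = ln(ln(visc_i + 0.8)) and the fractions sum to 1, blend VBI directly: visc = exp(exp(VBI_blend)) - 0.8
VBI_1 = ln(ln(30.6 + 0.8)) = 1.23745
VBI_2 = ln(ln(264 + 0.8)) = 1.71901
VBI_blend = 0.32 * 1.23745 + 0.68 * 1.71901 = 1.56491
visc_blend = exp(exp(1.56491)) - 0.8 = 118.6

118.6 cSt


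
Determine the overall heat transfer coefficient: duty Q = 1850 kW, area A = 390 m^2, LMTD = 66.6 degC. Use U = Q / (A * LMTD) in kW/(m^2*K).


From Q = U*A*LMTD, U = Q / (A * LMTD)
U = 1850 / (390 * 66.6) = 1850 / 25974 = 0.07123

0.07123 kW/(m^2*K)


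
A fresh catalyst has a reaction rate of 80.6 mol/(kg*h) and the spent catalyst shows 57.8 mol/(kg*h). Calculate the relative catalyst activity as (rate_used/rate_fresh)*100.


Activity (%) = (rate_used / rate_fresh) * 100
rate_used = 57.8, rate_fresh = 80.6
= (57.8 / 80.6) * 100
= 0.7171 * 100 = 71.71

71.71 %


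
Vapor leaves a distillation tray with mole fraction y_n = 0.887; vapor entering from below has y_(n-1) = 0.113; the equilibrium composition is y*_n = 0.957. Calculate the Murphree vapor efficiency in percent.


Murphree vapor efficiency: EMV = (y_n - y_(n-1)) / (y*_n - y_(n-1)) * 100
EMV = (0.887 - 0.113) / (0.957 - 0.113) * 100 = 0.774 / 0.844 * 100 = 91.71

91.71 %


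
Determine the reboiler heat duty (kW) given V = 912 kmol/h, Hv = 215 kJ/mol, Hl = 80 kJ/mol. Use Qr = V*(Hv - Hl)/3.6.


Qr = 912 * (215 - 80) / 3.6 = 912 * 135 / 3.6 = 34200

34200 kW


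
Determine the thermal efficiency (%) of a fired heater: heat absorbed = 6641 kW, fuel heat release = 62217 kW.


Furnace efficiency = Q_absorbed / Q_fuel * 100
= 6641 / 62217 * 100 = 10.67

10.67 %


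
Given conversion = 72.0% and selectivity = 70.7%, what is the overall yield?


Overall yield = conversion (%) * selectivity (%) / 100
Conversion = 72.0%, Selectivity = 70.7%
Y = 72.0 * 70.7 / 100
= 50.904 %

50.904 %


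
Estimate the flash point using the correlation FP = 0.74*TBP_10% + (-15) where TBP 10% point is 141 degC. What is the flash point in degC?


FP = 0.74 * 141 + (-15) = 89.34

89.34 degC


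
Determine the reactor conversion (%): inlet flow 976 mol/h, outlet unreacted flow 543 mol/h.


X = (F_in - F_out) / F_in * 100
Moles reacted = 976 - 543 = 433
X = 433 / 976 * 100
= 0.4436 * 100
= 44.36 %

44.36 %


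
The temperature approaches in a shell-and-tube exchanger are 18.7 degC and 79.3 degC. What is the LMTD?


LMTD = (dT1 - dT2) / ln(dT1/dT2)
= (18.7 - 79.3) / ln(18.7 / 79.3) = -60.6 / -1.44471 = 41.95

41.95 degC


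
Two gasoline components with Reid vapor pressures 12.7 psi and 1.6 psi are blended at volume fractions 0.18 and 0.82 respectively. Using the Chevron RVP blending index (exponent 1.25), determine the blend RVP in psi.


Chevron index: RVP_blend = (sum xi*RVPi^1.25)^(1/1.25)
RVP^1.25 terms: 0.18 * 12.7^1.25 + 0.82 * 1.6^1.25 = 5.79104
RVP_blend = 5.79104^(1/1.25) = 4.076

4.076 psi


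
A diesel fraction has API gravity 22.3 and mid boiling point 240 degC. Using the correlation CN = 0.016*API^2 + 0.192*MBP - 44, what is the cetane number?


CN = 0.016 * 22.3^2 + 0.192 * 240 - 44
CN = 7.95664 + 46.08 - 44 = 10.03664

10.03664


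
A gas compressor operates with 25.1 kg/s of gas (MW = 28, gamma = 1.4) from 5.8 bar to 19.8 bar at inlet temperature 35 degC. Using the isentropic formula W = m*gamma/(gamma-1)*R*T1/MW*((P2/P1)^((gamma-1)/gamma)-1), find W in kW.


Isentropic work: W = m*(gamma/(gamma-1))*(R*T1/MW)*((P2/P1)^((gamma-1)/gamma) - 1)
T1 = 35 + 273.15 = 308.15 K
Pressure ratio = 19.8 / 5.8 = 3.41379
Exponent = (1.4 - 1)/1.4 = 0.285714
(P2/P1)^exp - 1 = 3.41379^0.285714 - 1 = 0.420212
W = 25.1 * 1.4 / 0.4 * 8.314 * 308.15 / 28 * 0.420212 = 3378

3378 kW


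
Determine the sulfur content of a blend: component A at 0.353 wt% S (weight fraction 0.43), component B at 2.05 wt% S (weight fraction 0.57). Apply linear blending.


Linear sulfur blending: S_blend = x1*S1 + x2*S2
Contribution 1: 0.43 * 0.353 = 0.15179 wt%
Contribution 2: 0.57 * 2.05 = 1.1685 wt%
S_blend = 0.15179 + 1.1685 = 1.32029

1.32029 wt%


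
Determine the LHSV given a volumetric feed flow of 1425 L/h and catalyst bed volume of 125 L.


LHSV = volumetric feed rate / catalyst volume
= 1425 L/h / 125 L
= 11.40 h^-1

11.40 h^-1


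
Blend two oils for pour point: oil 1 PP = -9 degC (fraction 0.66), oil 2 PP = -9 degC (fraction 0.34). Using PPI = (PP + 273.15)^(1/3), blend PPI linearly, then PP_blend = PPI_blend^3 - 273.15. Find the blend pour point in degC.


PPI_1 = (-9 + 273.15)^(1/3) = 6.416283
PPI_2 = (-9 + 273.15)^(1/3) = 6.416283
PPI_blend = 0.66 * 6.416283 + 0.34 * 6.416283 = 6.416283
PP_blend = 6.416283^3 - 273.15 = 264.1499 - 273.15 = -9

-9 degC


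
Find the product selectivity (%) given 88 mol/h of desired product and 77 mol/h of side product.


Selectivity = desired / (desired + undesired) * 100
Total products = 88 + 77 = 165 mol/h
S = 88 / 165 * 100
= 0.5333 * 100
= 53.33 %

53.33 %


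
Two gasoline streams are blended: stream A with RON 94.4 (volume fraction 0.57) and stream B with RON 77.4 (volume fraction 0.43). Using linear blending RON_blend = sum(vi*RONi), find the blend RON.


Linear blending: RON_blend = sum(vi * RONi)
Contribution 1: 0.57 * 94.4 = 53.808
Contribution 2: 0.43 * 77.4 = 33.282
RON_blend = 53.808 + 33.282 = 87.09

87.09


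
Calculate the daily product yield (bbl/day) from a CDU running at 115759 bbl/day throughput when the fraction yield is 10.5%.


Crude throughput = 115759 bbl/day
Fraction yield = 10.5%
yield = throughput * fraction / 100
yield = 115759 * 10.5 / 100 = 12154.695

12154.695 bbl/day


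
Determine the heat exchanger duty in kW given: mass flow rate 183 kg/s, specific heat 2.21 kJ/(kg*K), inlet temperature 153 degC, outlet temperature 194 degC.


Q = m_dot * cp * delta_T
delta_T = 194 - 153 = 41 K
Q = 183 * 2.21 * 41
= 404.43 * 41
= 16581.63 kW

16581.63 kW


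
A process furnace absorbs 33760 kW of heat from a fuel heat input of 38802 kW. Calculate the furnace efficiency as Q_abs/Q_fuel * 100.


Furnace efficiency = Q_absorbed / Q_fuel * 100
= 33760 / 38802 * 100 = 87.01

87.01 %


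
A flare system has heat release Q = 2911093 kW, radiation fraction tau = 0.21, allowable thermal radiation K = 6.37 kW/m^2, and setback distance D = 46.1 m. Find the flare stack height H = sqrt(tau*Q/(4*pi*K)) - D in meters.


tau*Q/(4*pi*K) = 0.21 * 2911093 / (4 * pi * 6.37) = 7637.06
sqrt(7637.06) = 87.3903
H = 87.3903 - 46.1 = 41.29

41.29 m


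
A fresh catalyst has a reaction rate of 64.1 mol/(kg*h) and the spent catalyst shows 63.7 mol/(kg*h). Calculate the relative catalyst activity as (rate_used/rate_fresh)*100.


Activity (%) = (rate_used / rate_fresh) * 100
rate_used = 63.7, rate_fresh = 64.1
= (63.7 / 64.1) * 100
= 0.9938 * 100 = 99.38

99.38 %


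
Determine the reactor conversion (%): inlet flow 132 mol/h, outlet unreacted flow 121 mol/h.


X = (F_in - F_out) / F_in * 100
Moles reacted = 132 - 121 = 11
X = 11 / 132 * 100
= 0.08333 * 100
= 8.333 %

8.333 %


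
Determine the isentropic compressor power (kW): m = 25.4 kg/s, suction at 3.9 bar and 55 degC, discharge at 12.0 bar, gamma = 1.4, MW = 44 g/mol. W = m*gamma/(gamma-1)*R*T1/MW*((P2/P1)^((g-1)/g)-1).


Isentropic work: W = m*(gamma/(gamma-1))*(R*T1/MW)*((P2/P1)^((gamma-1)/gamma) - 1)
T1 = 55 + 273.15 = 328.15 K
Pressure ratio = 12.0 / 3.9 = 3.07692
Exponent = (1.4 - 1)/1.4 = 0.285714
(P2/P1)^exp - 1 = 3.07692^0.285714 - 1 = 0.378674
W = 25.4 * 1.4 / 0.4 * 8.314 * 328.15 / 44 * 0.378674 = 2087

2087 kW


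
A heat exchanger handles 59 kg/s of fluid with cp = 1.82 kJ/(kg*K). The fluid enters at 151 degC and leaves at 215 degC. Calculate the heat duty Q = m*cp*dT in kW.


Q = m_dot * cp * delta_T
delta_T = 215 - 151 = 64 K
Q = 59 * 1.82 * 64
= 107.38 * 64
= 6872.32 kW

6872.32 kW


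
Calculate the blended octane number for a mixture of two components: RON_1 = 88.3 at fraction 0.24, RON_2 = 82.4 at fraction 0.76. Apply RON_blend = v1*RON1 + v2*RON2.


Linear blending: RON_blend = sum(vi * RONi)
Contribution 1: 0.24 * 88.3 = 21.192
Contribution 2: 0.76 * 82.4 = 62.624
RON_blend = 21.192 + 62.624 = 83.816

83.816


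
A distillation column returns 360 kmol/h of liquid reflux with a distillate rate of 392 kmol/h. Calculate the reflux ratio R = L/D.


Reflux ratio definition: R = L / D (liquid returned / distillate withdrawn)
L = 360 kmol/h, D = 392 kmol/h
R = 360 / 392 = 0.9184

0.9184


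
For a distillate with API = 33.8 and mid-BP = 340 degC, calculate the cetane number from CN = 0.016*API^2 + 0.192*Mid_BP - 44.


CN = 0.016 * 33.8^2 + 0.192 * 340 - 44
CN = 18.27904 + 65.28 - 44 = 39.55904

39.55904


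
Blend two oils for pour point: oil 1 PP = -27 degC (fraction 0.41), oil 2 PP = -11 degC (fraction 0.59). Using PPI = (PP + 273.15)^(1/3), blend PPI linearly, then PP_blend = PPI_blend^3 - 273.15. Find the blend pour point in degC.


PPI_1 = (-27 + 273.15)^(1/3) = 6.2671
PPI_2 = (-11 + 273.15)^(1/3) = 6.400049
PPI_blend = 0.41 * 6.2671 + 0.59 * 6.400049 = 6.34554
PP_blend = 6.34554^3 - 273.15 = 255.5087 - 273.15 = -17.64

-17.64 degC


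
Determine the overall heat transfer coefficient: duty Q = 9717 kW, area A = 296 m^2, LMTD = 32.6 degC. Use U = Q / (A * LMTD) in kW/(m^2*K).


From Q = U*A*LMTD, U = Q / (A * LMTD)
U = 9717 / (296 * 32.6) = 9717 / 9649.6 = 1.007

1.007 kW/(m^2*K)
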